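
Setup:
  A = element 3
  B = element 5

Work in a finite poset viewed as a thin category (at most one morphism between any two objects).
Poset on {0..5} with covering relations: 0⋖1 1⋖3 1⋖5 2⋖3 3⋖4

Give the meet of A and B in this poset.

Common predecessors of 3,5: {0,1}
  0 ≤ 1
  1 ≤ 1
glb = 1

Answer: A∧B = 1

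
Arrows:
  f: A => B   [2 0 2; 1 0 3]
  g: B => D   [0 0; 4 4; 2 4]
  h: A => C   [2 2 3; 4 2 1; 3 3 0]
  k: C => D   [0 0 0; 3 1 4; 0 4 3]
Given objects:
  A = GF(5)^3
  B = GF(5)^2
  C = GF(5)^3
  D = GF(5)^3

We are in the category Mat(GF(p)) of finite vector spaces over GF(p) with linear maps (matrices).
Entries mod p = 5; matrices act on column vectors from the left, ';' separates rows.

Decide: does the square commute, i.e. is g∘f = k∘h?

Answer: DOES NOT COMMUTE

Work:
1) trace f;g:
  e0=(1,0,0) f=>(2,1) g=>(0,2,3)
  e1=(0,1,0) f=>(0,0) g=>(0,0,0)
  e2=(0,0,1) f=>(2,3) g=>(0,0,1)
  composite₁ = [0 0 0; 2 0 0; 3 0 1]
2) trace h;k:
  e0=(1,0,0) h=>(2,4,3) k=>(0,2,0)
  e1=(0,1,0) h=>(2,2,3) k=>(0,0,2)
  e2=(0,0,1) h=>(3,1,0) k=>(0,0,4)
  composite₂ = [0 0 0; 2 0 0; 0 2 4]
Equal? differ; not commutative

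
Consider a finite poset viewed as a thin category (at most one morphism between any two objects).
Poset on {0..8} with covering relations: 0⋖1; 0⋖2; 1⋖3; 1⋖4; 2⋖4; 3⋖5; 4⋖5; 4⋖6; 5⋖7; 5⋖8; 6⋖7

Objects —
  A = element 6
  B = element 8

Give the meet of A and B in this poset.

Answer: A∧B = 4

Derivation:
Common predecessors of 6,8: {0,1,2,4}
  0 ⊑ 4
  1 ⊑ 4
  2 ⊑ 4
  4 ⊑ 4
glb = 4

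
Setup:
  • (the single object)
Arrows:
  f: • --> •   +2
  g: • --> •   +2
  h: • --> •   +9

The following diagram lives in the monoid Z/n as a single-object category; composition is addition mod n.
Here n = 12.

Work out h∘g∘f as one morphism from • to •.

Answer: +1

Derivation:
  0 +2≡2 +2≡4 +9≡1  (mod 12)
result: +1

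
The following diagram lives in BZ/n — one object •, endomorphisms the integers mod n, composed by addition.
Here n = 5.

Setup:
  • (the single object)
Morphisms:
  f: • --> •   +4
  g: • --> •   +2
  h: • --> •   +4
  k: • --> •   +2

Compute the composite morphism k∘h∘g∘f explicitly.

  0 +4≡4 +2≡1 +4≡0 +2≡2  (mod 5)
⟦path⟧: +2

Answer: +2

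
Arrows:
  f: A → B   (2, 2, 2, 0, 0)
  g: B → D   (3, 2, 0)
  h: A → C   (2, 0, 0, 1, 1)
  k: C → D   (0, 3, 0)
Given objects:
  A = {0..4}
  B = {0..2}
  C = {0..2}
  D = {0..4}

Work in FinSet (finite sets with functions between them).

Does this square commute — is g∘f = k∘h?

1) trace f;g:
  0 f→2 g→0
  1 f→2 g→0
  2 f→2 g→0
  3 f→0 g→3
  4 f→0 g→3
  composite₁ = (0, 0, 0, 3, 3)
2) trace h;k:
  0 h→2 k→0
  1 h→0 k→0
  2 h→0 k→0
  3 h→1 k→3
  4 h→1 k→3
  composite₂ = (0, 0, 0, 3, 3)
Equal? equal; square commutes

Answer: COMMUTES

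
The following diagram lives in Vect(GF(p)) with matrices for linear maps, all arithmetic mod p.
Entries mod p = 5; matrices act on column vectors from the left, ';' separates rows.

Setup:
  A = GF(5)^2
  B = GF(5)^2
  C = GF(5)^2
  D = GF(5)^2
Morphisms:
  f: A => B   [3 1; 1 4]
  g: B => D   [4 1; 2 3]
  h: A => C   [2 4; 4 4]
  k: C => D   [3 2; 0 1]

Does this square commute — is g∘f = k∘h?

1) trace f;g:
  e0=[1,0] f=>[3,1] g=>[3,4]
  e1=[0,1] f=>[1,4] g=>[3,4]
  ⟦path⟧₁ = [3 3; 4 4]
2) trace h;k:
  e0=[1,0] h=>[2,4] k=>[4,4]
  e1=[0,1] h=>[4,4] k=>[0,4]
  ⟦path⟧₂ = [4 0; 4 4]
Equal? differ; not commutative

Answer: DOES NOT COMMUTE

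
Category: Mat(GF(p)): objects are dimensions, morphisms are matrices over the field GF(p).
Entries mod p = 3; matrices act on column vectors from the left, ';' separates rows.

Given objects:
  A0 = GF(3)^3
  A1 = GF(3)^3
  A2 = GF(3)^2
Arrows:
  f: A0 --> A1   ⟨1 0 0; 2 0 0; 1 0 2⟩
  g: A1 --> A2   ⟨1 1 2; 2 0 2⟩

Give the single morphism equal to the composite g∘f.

  e0=⟨1,0,0⟩ f-->⟨1,2,1⟩ g-->⟨2,1⟩
  e1=⟨0,1,0⟩ f-->⟨0,0,0⟩ g-->⟨0,0⟩
  e2=⟨0,0,1⟩ f-->⟨0,0,2⟩ g-->⟨1,1⟩
composite: ⟨2 0 1; 1 0 1⟩

Answer: ⟨2 0 1; 1 0 1⟩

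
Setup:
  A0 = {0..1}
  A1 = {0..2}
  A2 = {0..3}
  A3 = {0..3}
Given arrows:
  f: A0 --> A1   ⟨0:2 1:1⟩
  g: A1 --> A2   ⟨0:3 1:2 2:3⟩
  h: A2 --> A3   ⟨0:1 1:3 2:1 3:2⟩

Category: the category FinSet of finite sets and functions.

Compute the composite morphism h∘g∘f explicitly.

Answer: ⟨0:2 1:1⟩

Work:
  0 f-->2 g-->3 h-->2
  1 f-->1 g-->2 h-->1
result: ⟨0:2 1:1⟩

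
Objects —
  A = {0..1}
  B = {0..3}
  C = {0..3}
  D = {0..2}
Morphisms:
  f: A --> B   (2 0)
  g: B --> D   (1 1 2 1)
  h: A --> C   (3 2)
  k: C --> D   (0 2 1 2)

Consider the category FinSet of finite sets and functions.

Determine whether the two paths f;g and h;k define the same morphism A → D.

Answer: COMMUTES

Trace:
1) trace f;g:
  0 f-->2 g-->2
  1 f-->0 g-->1
  ⟦path⟧₁ = (2 1)
2) trace h;k:
  0 h-->3 k-->2
  1 h-->2 k-->1
  ⟦path⟧₂ = (2 1)
Equal? YES — commutes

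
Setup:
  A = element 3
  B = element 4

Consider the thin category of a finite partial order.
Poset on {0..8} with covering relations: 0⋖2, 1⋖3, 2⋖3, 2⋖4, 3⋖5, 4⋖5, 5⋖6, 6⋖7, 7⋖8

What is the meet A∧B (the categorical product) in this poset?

Answer: A∧B = 2

Trace:
{x : x<=A ∧ x<=B} = {0,2}  (A=3, B=4)
  0 <= 2
  2 <= 2
glb = 2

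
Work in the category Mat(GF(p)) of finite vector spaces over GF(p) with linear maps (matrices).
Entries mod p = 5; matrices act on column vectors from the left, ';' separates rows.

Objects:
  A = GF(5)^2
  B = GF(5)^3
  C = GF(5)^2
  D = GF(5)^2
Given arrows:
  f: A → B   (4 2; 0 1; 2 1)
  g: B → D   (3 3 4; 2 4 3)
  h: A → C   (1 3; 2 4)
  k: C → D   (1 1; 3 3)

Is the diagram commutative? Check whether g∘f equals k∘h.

1) trace f;g:
  e0=⟨1,0⟩ f→⟨4,0,2⟩ g→⟨0,4⟩
  e1=⟨0,1⟩ f→⟨2,1,1⟩ g→⟨3,1⟩
  result₁ = (0 3; 4 1)
2) trace h;k:
  e0=⟨1,0⟩ h→⟨1,2⟩ k→⟨3,4⟩
  e1=⟨0,1⟩ h→⟨3,4⟩ k→⟨2,1⟩
  result₂ = (3 2; 4 1)
Equal? distinct morphisms ✗

Answer: DOES NOT COMMUTE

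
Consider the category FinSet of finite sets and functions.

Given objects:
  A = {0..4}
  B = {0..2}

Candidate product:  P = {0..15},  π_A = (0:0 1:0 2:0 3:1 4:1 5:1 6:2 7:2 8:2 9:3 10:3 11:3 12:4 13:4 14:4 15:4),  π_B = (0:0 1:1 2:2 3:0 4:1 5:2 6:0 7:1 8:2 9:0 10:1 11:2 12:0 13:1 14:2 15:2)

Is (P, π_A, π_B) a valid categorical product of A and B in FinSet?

|A|·|B| = 5·3 = 15;  |P| = 16
  → cardinalities differ; no bijection possible.

Answer: NOT A VALID PRODUCT — |P|=16 ≠ |A|·|B|=15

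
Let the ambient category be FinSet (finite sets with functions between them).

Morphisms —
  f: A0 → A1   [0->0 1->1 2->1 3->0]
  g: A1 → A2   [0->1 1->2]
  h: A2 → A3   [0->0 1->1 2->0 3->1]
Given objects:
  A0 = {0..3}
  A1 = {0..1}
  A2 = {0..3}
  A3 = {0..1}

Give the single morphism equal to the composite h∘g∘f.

  0 f→0 g→1 h→1
  1 f→1 g→2 h→0
  2 f→1 g→2 h→0
  3 f→0 g→1 h→1
result: [0->1 1->0 2->0 3->1]

Answer: [0->1 1->0 2->0 3->1]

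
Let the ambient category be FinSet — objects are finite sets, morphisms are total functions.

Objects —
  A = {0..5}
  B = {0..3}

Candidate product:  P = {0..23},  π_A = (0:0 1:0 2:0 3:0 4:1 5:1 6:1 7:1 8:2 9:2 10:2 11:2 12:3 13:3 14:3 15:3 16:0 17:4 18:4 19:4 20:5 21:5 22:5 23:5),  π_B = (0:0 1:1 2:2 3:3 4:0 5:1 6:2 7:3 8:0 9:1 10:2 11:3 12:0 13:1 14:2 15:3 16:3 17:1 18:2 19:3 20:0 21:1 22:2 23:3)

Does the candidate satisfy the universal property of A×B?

Answer: NOT A VALID PRODUCT — duplicate pair at indices 3,16

Derivation:
|A|·|B| = 6·4 = 24;  |P| = 24
Check the pairing map k ↦ (π_A(k), π_B(k)):
  0 : (0,0)
  1 : (0,1)
  2 : (0,2)
  3 : (0,3)
  4 : (1,0)
  5 : (1,1)
  6 : (1,2)
  7 : (1,3)
  8 : (2,0)
  9 : (2,1)
  10 : (2,2)
  11 : (2,3)
  12 : (3,0)
  13 : (3,1)
  14 : (3,2)
  15 : (3,3)
  16 : (0,3)  ✗ repeats pair of k=3
  17 : (4,1)
  18 : (4,2)
  19 : (4,3)
  20 : (5,0)
  21 : (5,1)
  22 : (5,2)
  23 : (5,3)
distinct pairs in image: 23 / 24 needed
  → (0,3) hit at k=3 and k=16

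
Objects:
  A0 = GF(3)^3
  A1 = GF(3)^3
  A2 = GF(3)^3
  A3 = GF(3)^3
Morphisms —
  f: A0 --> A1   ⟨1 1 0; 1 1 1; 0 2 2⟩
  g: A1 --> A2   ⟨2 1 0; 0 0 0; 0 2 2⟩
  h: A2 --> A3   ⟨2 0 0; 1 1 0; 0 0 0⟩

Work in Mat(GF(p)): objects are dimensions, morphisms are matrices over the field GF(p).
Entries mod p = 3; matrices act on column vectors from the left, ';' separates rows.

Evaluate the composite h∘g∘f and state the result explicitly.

Answer: ⟨0 0 2; 0 0 1; 0 0 0⟩

Derivation:
  e0=[1,0,0] f-->[1,1,0] g-->[0,0,2] h-->[0,0,0]
  e1=[0,1,0] f-->[1,1,2] g-->[0,0,0] h-->[0,0,0]
  e2=[0,0,1] f-->[0,1,2] g-->[1,0,0] h-->[2,1,0]
result: ⟨0 0 2; 0 0 1; 0 0 0⟩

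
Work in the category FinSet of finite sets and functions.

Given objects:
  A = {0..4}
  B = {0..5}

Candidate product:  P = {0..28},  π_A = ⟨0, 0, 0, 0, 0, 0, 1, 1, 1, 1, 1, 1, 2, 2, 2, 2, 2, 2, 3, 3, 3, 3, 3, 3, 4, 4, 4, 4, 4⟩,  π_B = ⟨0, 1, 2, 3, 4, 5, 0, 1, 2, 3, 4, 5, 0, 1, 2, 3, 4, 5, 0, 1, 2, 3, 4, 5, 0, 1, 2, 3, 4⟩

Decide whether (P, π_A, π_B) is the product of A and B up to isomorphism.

|A|·|B| = 5·6 = 30;  |P| = 29
  → cardinalities differ; no bijection possible.

Answer: NOT A VALID PRODUCT — |P|=29 ≠ |A|·|B|=30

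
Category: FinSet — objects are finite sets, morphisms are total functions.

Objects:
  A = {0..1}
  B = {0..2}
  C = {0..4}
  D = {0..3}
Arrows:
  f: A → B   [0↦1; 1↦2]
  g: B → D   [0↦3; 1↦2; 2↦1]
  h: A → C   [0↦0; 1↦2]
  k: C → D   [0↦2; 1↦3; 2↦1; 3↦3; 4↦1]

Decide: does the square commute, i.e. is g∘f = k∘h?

1) trace f;g:
  0 f→1 g→2
  1 f→2 g→1
  result₁ = [0↦2; 1↦1]
2) trace h;k:
  0 h→0 k→2
  1 h→2 k→1
  result₂ = [0↦2; 1↦1]
Equal? equal; square commutes

Answer: COMMUTES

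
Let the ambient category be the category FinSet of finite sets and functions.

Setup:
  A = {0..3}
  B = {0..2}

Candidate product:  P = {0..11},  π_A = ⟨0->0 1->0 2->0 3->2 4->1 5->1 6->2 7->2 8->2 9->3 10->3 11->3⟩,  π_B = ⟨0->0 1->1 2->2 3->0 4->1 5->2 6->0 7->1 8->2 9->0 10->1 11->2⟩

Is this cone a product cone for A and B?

|A|·|B| = 4·3 = 12;  |P| = 12
Check the pairing map k ↦ (π_A(k), π_B(k)):
  0 -> (0,0)
  1 -> (0,1)
  2 -> (0,2)
  3 -> (2,0)
  4 -> (1,1)
  5 -> (1,2)
  6 -> (2,0)  ✗ repeats pair of k=3
  7 -> (2,1)
  8 -> (2,2)
  9 -> (3,0)
  10 -> (3,1)
  11 -> (3,2)
distinct pairs in image: 11 / 12 needed
  → (2,0) hit at k=3 and k=6

Answer: NOT A VALID PRODUCT — duplicate pair at indices 6,3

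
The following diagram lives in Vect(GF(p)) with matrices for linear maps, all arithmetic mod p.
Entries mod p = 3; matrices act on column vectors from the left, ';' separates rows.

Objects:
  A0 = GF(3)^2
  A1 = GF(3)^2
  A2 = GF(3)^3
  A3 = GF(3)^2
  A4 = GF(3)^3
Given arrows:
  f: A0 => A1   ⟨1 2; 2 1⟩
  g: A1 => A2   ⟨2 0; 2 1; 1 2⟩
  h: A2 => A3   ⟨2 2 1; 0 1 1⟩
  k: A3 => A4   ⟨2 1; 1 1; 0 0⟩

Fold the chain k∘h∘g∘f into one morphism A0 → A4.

  e0=(1,0) f=>(1,2) g=>(2,1,2) h=>(2,0) k=>(1,2,0)
  e1=(0,1) f=>(2,1) g=>(1,2,1) h=>(1,0) k=>(2,1,0)
result: ⟨1 2; 2 1; 0 0⟩

Answer: ⟨1 2; 2 1; 0 0⟩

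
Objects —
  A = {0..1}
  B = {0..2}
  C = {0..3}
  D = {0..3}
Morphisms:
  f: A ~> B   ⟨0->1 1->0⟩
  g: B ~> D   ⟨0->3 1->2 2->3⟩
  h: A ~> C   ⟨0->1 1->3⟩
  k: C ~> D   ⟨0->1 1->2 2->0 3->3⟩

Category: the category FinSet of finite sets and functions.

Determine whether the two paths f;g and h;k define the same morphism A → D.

Answer: COMMUTES

Derivation:
Along f;g (path 1):
  0 f~>1 g~>2
  1 f~>0 g~>3
  composite₁ = ⟨0->2 1->3⟩
Along h;k (path 2):
  0 h~>1 k~>2
  1 h~>3 k~>3
  composite₂ = ⟨0->2 1->3⟩
Equal? equal; square commutes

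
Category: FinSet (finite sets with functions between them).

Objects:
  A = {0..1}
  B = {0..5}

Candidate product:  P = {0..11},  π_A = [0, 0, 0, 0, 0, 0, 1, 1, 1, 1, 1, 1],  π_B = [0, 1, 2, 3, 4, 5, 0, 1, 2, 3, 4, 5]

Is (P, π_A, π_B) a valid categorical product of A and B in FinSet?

|A|·|B| = 2·6 = 12;  |P| = 12
Check the pairing map k ↦ (π_A(k), π_B(k)):
  0 ↦ (0,0)
  1 ↦ (0,1)
  2 ↦ (0,2)
  3 ↦ (0,3)
  4 ↦ (0,4)
  5 ↦ (0,5)
  6 ↦ (1,0)
  7 ↦ (1,1)
  8 ↦ (1,2)
  9 ↦ (1,3)
  10 ↦ (1,4)
  11 ↦ (1,5)
distinct pairs in image: 12 / 12 needed
  → bijection onto A×B; projections well-typed.

Answer: VALID PRODUCT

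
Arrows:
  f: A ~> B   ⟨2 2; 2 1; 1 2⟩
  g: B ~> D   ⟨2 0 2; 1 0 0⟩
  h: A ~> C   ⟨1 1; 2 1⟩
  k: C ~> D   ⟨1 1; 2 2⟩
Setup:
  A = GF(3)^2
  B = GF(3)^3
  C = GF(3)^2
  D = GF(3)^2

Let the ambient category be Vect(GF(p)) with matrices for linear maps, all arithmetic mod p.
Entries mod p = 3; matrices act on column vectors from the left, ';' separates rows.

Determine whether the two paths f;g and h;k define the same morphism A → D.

Answer: DOES NOT COMMUTE

Trace:
Along f;g (path 1):
  e0=[1,0] f~>[2,2,1] g~>[0,2]
  e1=[0,1] f~>[2,1,2] g~>[2,2]
  ⟦path⟧₁ = ⟨0 2; 2 2⟩
Along h;k (path 2):
  e0=[1,0] h~>[1,2] k~>[0,0]
  e1=[0,1] h~>[1,1] k~>[2,1]
  ⟦path⟧₂ = ⟨0 2; 0 1⟩
Equal? differ; not commutative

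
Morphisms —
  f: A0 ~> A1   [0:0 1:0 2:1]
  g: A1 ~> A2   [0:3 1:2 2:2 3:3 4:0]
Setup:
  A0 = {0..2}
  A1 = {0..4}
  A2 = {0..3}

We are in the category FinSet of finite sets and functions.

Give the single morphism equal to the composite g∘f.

Answer: [0:3 1:3 2:2]

Derivation:
  0 f~>0 g~>3
  1 f~>0 g~>3
  2 f~>1 g~>2
⟦path⟧: [0:3 1:3 2:2]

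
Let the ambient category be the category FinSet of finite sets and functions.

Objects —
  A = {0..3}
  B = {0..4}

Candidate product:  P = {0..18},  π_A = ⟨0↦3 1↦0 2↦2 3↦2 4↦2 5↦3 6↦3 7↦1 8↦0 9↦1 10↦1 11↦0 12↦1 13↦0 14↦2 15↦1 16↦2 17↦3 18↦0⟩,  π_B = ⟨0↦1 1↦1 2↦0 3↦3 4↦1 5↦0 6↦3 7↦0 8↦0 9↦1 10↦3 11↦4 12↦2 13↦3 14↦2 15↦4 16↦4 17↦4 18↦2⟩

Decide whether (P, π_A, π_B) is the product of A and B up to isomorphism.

Answer: NOT A VALID PRODUCT — |P|=19 ≠ |A|·|B|=20

Derivation:
|A|·|B| = 4·5 = 20;  |P| = 19
  → cardinalities differ; no bijection possible.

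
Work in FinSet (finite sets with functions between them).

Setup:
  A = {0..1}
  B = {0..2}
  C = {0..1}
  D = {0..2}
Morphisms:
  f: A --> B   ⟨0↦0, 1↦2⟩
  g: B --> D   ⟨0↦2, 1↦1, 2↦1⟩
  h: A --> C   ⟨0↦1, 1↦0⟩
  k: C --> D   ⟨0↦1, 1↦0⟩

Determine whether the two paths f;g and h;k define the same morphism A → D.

Answer: DOES NOT COMMUTE

Trace:
1) trace f;g:
  0 f-->0 g-->2
  1 f-->2 g-->1
  composite₁ = ⟨0↦2, 1↦1⟩
2) trace h;k:
  0 h-->1 k-->0
  1 h-->0 k-->1
  composite₂ = ⟨0↦0, 1↦1⟩
Equal? NO — does not commute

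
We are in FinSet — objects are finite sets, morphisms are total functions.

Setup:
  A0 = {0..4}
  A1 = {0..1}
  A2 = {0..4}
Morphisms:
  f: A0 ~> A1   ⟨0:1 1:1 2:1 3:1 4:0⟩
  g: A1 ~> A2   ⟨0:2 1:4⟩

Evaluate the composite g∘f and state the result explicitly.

  0 f~>1 g~>4
  1 f~>1 g~>4
  2 f~>1 g~>4
  3 f~>1 g~>4
  4 f~>0 g~>2
⟦path⟧: ⟨0:4 1:4 2:4 3:4 4:2⟩

Answer: ⟨0:4 1:4 2:4 3:4 4:2⟩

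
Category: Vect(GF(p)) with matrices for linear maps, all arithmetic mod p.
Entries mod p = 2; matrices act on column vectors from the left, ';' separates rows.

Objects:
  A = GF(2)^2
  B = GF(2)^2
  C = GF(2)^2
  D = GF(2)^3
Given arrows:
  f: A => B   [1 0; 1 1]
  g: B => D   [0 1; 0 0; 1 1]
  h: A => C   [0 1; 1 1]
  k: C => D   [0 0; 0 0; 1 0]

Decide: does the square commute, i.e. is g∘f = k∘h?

Answer: DOES NOT COMMUTE

Trace:
Path 1 = f;g:
  e0=(1,0) f=>(1,1) g=>(1,0,0)
  e1=(0,1) f=>(0,1) g=>(1,0,1)
  result₁ = [1 1; 0 0; 0 1]
Path 2 = h;k:
  e0=(1,0) h=>(0,1) k=>(0,0,0)
  e1=(0,1) h=>(1,1) k=>(0,0,1)
  result₂ = [0 0; 0 0; 0 1]
Equal? differ; not commutative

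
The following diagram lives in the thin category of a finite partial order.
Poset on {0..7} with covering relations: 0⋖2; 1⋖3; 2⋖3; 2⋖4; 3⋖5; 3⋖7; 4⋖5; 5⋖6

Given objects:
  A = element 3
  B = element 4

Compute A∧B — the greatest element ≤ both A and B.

Common predecessors of 3,4: {0,2}
  0 ⊑ 2
  2 ⊑ 2
glb = 2

Answer: A∧B = 2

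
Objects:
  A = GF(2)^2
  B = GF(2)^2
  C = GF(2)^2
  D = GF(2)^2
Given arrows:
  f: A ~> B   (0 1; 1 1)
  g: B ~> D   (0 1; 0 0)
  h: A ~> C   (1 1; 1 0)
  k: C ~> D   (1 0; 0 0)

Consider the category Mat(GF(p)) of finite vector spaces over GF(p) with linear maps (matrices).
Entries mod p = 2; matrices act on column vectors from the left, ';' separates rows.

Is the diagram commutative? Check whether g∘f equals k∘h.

1) trace f;g:
  e0=(1,0) f~>(0,1) g~>(1,0)
  e1=(0,1) f~>(1,1) g~>(1,0)
  result₁ = (1 1; 0 0)
2) trace h;k:
  e0=(1,0) h~>(1,1) k~>(1,0)
  e1=(0,1) h~>(1,0) k~>(1,0)
  result₂ = (1 1; 0 0)
Equal? same morphism ✓

Answer: COMMUTES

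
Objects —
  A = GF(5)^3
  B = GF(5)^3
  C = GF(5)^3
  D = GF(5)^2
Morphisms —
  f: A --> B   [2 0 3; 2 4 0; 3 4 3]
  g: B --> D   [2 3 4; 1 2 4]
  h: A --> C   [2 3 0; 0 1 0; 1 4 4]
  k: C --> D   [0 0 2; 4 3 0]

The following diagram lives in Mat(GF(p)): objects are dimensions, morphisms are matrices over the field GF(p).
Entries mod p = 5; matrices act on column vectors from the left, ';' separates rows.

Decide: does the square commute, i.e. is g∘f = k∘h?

1) trace f;g:
  e0=(1,0,0) f-->(2,2,3) g-->(2,3)
  e1=(0,1,0) f-->(0,4,4) g-->(3,4)
  e2=(0,0,1) f-->(3,0,3) g-->(3,0)
  result₁ = [2 3 3; 3 4 0]
2) trace h;k:
  e0=(1,0,0) h-->(2,0,1) k-->(2,3)
  e1=(0,1,0) h-->(3,1,4) k-->(3,0)
  e2=(0,0,1) h-->(0,0,4) k-->(3,0)
  result₂ = [2 3 3; 3 0 0]
Equal? differ; not commutative

Answer: DOES NOT COMMUTE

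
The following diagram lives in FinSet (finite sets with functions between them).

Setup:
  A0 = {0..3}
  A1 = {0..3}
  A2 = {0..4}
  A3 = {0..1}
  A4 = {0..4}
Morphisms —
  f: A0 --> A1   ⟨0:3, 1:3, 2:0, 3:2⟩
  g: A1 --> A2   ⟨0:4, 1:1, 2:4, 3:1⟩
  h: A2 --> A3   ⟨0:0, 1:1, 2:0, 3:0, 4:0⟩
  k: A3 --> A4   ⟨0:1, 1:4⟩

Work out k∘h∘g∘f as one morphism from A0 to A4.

  0 f-->3 g-->1 h-->1 k-->4
  1 f-->3 g-->1 h-->1 k-->4
  2 f-->0 g-->4 h-->0 k-->1
  3 f-->2 g-->4 h-->0 k-->1
result: ⟨0:4, 1:4, 2:1, 3:1⟩

Answer: ⟨0:4, 1:4, 2:1, 3:1⟩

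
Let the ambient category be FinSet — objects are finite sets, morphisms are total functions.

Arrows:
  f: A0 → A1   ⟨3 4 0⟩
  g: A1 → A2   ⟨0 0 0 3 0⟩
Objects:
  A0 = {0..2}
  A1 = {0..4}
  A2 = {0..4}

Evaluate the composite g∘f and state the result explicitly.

  0 f→3 g→3
  1 f→4 g→0
  2 f→0 g→0
result: ⟨3 0 0⟩

Answer: ⟨3 0 0⟩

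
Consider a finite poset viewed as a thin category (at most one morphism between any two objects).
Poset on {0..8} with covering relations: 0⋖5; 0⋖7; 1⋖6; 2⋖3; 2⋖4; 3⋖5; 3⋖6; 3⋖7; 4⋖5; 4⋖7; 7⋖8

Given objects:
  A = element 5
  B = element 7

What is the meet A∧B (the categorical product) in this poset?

Answer: NO MEET EXISTS

Derivation:
Common predecessors of 5,7: {0,2,3,4}
  maximal lower bounds 0 and 3 are incomparable: neither 0≤3 nor 3≤0
→ no greatest lower bound exists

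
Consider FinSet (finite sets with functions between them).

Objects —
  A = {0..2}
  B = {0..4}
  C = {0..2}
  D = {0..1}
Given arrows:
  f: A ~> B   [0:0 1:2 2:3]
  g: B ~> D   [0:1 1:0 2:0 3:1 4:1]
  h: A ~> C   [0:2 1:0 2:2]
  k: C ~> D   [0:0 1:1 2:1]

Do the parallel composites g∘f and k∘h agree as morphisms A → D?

1) trace f;g:
  0 f~>0 g~>1
  1 f~>2 g~>0
  2 f~>3 g~>1
  composite₁ = [0:1 1:0 2:1]
2) trace h;k:
  0 h~>2 k~>1
  1 h~>0 k~>0
  2 h~>2 k~>1
  composite₂ = [0:1 1:0 2:1]
Equal? same morphism ✓

Answer: COMMUTES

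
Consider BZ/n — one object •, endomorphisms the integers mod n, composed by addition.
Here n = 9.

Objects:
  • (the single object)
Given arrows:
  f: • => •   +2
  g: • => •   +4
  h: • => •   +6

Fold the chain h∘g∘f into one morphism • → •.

Answer: +3

Derivation:
  0 +2≡2 +4≡6 +6≡3  (mod 9)
result: +3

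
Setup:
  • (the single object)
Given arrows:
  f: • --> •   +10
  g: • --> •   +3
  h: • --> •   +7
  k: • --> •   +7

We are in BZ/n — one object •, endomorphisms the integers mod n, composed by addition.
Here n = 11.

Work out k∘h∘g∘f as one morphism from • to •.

Answer: +5

Derivation:
  0 +10≡10 +3≡2 +7≡9 +7≡5  (mod 11)
composite: +5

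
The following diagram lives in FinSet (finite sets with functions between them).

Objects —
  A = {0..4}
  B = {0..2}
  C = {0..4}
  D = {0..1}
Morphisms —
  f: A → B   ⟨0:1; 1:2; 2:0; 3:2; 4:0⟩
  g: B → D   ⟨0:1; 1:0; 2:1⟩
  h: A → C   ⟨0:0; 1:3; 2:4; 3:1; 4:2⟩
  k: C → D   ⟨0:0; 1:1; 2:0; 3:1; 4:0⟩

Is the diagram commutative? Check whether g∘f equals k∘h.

1) trace f;g:
  0 f→1 g→0
  1 f→2 g→1
  2 f→0 g→1
  3 f→2 g→1
  4 f→0 g→1
  result₁ = ⟨0:0; 1:1; 2:1; 3:1; 4:1⟩
2) trace h;k:
  0 h→0 k→0
  1 h→3 k→1
  2 h→4 k→0
  3 h→1 k→1
  4 h→2 k→0
  result₂ = ⟨0:0; 1:1; 2:0; 3:1; 4:0⟩
Equal? differ; not commutative

Answer: DOES NOT COMMUTE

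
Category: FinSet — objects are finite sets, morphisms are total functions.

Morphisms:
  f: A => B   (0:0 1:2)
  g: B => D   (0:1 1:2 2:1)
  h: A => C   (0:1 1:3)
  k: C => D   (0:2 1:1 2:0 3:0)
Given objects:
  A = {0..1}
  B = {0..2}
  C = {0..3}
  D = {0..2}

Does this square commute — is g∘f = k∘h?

Answer: DOES NOT COMMUTE

Derivation:
Along f;g (path 1):
  0 f=>0 g=>1
  1 f=>2 g=>1
  composite₁ = (0:1 1:1)
Along h;k (path 2):
  0 h=>1 k=>1
  1 h=>3 k=>0
  composite₂ = (0:1 1:0)
Equal? NO — does not commute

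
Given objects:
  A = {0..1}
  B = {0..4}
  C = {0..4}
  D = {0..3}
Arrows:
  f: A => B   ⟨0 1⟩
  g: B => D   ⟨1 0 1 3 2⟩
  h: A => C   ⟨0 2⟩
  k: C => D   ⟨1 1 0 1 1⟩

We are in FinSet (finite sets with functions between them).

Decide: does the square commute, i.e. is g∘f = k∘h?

Along f;g (path 1):
  0 f=>0 g=>1
  1 f=>1 g=>0
  ⟦path⟧₁ = ⟨1 0⟩
Along h;k (path 2):
  0 h=>0 k=>1
  1 h=>2 k=>0
  ⟦path⟧₂ = ⟨1 0⟩
Equal? same morphism ✓

Answer: COMMUTES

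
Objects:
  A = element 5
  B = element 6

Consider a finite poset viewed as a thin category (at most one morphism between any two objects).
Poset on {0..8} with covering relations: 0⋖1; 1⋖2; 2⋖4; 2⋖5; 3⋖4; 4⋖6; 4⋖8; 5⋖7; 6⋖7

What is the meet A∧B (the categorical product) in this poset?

{x : x⊑A ∧ x⊑B} = {0,1,2}  (A=5, B=6)
  0 ⊑ 2
  1 ⊑ 2
  2 ⊑ 2
glb = 2

Answer: A∧B = 2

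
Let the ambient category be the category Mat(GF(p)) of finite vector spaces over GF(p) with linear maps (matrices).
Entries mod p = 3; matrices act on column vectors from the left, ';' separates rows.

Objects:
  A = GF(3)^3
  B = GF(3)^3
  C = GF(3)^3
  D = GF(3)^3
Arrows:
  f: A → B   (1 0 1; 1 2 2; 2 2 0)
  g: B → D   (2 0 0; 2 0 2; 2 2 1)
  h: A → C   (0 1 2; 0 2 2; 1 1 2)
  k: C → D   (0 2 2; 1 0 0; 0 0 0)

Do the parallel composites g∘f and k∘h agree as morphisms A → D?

Answer: COMMUTES

Trace:
1) trace f;g:
  e0=⟨1,0,0⟩ f→⟨1,1,2⟩ g→⟨2,0,0⟩
  e1=⟨0,1,0⟩ f→⟨0,2,2⟩ g→⟨0,1,0⟩
  e2=⟨0,0,1⟩ f→⟨1,2,0⟩ g→⟨2,2,0⟩
  composite₁ = (2 0 2; 0 1 2; 0 0 0)
2) trace h;k:
  e0=⟨1,0,0⟩ h→⟨0,0,1⟩ k→⟨2,0,0⟩
  e1=⟨0,1,0⟩ h→⟨1,2,1⟩ k→⟨0,1,0⟩
  e2=⟨0,0,1⟩ h→⟨2,2,2⟩ k→⟨2,2,0⟩
  composite₂ = (2 0 2; 0 1 2; 0 0 0)
Equal? YES — commutes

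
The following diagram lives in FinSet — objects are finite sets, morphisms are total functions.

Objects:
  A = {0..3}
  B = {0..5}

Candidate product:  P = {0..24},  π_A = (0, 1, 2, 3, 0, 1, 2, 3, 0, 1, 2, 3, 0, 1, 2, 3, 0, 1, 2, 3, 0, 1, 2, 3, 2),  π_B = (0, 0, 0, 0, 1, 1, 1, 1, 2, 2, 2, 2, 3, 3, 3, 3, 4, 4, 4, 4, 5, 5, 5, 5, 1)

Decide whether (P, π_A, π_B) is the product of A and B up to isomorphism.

Answer: NOT A VALID PRODUCT — |P|=25 ≠ |A|·|B|=24

Trace:
|A|·|B| = 4·6 = 24;  |P| = 25
  → cardinalities differ; no bijection possible.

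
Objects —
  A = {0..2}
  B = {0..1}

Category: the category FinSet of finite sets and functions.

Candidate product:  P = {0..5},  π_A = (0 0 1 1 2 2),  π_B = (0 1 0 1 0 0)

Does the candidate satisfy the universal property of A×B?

|A|·|B| = 3·2 = 6;  |P| = 6
Check the pairing map k ↦ (π_A(k), π_B(k)):
  0 -> (0,0)
  1 -> (0,1)
  2 -> (1,0)
  3 -> (1,1)
  4 -> (2,0)
  5 -> (2,0)  ✗ repeats pair of k=4
distinct pairs in image: 5 / 6 needed
  → (2,0) hit at k=4 and k=5

Answer: NOT A VALID PRODUCT — duplicate pair at indices 4,5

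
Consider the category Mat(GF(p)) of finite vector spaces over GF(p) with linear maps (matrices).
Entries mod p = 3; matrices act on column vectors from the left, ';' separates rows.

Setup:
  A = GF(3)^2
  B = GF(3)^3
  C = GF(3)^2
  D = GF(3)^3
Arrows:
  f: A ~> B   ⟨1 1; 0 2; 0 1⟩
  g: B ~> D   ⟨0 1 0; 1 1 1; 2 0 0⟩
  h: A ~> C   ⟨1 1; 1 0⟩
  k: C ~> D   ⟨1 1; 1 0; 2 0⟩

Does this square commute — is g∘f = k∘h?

Path 1 = f;g:
  e0=(1,0) f~>(1,0,0) g~>(0,1,2)
  e1=(0,1) f~>(1,2,1) g~>(2,1,2)
  result₁ = ⟨0 2; 1 1; 2 2⟩
Path 2 = h;k:
  e0=(1,0) h~>(1,1) k~>(2,1,2)
  e1=(0,1) h~>(1,0) k~>(1,1,2)
  result₂ = ⟨2 1; 1 1; 2 2⟩
Equal? NO — does not commute

Answer: DOES NOT COMMUTE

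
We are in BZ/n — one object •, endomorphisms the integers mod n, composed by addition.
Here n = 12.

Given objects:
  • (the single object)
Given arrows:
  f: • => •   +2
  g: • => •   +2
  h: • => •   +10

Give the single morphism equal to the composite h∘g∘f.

Answer: +2

Work:
  0 +2≡2 +2≡4 +10≡2  (mod 12)
composite: +2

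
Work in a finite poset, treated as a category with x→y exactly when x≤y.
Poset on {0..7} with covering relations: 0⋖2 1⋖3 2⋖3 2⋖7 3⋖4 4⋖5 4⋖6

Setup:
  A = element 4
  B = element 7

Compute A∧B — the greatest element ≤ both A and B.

Common predecessors of 4,7: {0,2}
  0 <= 2
  2 <= 2
glb = 2

Answer: A∧B = 2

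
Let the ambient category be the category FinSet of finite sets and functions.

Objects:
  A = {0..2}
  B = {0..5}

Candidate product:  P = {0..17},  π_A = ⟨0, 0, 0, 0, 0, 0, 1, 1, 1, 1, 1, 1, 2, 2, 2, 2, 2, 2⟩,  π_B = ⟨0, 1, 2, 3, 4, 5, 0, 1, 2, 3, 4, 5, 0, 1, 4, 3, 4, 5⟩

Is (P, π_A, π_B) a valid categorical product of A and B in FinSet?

|A|·|B| = 3·6 = 18;  |P| = 18
Check the pairing map k ↦ (π_A(k), π_B(k)):
  0 ↦ (0,0)
  1 ↦ (0,1)
  2 ↦ (0,2)
  3 ↦ (0,3)
  4 ↦ (0,4)
  5 ↦ (0,5)
  6 ↦ (1,0)
  7 ↦ (1,1)
  8 ↦ (1,2)
  9 ↦ (1,3)
  10 ↦ (1,4)
  11 ↦ (1,5)
  12 ↦ (2,0)
  13 ↦ (2,1)
  14 ↦ (2,4)
  15 ↦ (2,3)
  16 ↦ (2,4)  ✗ repeats pair of k=14
  17 ↦ (2,5)
distinct pairs in image: 17 / 18 needed
  → (2,4) hit at k=14 and k=16

Answer: NOT A VALID PRODUCT — duplicate pair at indices 16,14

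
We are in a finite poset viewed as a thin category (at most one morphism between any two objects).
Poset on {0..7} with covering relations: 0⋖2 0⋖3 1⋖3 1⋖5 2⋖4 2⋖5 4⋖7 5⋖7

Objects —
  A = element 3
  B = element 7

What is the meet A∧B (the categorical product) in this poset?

Answer: NO MEET EXISTS

Work:
Common predecessors of 3,7: {0,1}
  maximal lower bounds 0 and 1 are incomparable: neither 0⊑1 nor 1⊑0
→ no greatest lower bound exists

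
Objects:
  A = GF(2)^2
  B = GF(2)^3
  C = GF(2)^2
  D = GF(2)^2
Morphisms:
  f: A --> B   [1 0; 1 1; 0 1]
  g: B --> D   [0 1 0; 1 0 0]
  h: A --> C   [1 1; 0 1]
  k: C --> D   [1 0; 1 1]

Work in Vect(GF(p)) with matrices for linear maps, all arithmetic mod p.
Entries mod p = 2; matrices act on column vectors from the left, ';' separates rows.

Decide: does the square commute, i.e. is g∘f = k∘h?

Along f;g (path 1):
  e0=⟨1,0⟩ f-->⟨1,1,0⟩ g-->⟨1,1⟩
  e1=⟨0,1⟩ f-->⟨0,1,1⟩ g-->⟨1,0⟩
  ⟦path⟧₁ = [1 1; 1 0]
Along h;k (path 2):
  e0=⟨1,0⟩ h-->⟨1,0⟩ k-->⟨1,1⟩
  e1=⟨0,1⟩ h-->⟨1,1⟩ k-->⟨1,0⟩
  ⟦path⟧₂ = [1 1; 1 0]
Equal? equal; square commutes

Answer: COMMUTES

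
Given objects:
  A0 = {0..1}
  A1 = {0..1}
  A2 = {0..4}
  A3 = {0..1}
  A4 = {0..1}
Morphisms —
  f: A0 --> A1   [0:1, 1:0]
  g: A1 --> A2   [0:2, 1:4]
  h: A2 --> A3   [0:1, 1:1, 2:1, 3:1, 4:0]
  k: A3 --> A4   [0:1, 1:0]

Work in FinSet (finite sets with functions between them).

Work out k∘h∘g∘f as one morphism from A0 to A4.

  0 f-->1 g-->4 h-->0 k-->1
  1 f-->0 g-->2 h-->1 k-->0
composite: [0:1, 1:0]

Answer: [0:1, 1:0]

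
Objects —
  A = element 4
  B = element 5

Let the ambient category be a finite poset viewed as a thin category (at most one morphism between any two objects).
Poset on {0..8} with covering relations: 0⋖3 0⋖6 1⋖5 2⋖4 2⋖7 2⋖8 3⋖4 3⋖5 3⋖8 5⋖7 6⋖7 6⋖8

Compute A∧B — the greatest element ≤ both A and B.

Lower bounds of A=4 and B=5: {0,3}
  0 ≤ 3
  3 ≤ 3
glb = 3

Answer: A∧B = 3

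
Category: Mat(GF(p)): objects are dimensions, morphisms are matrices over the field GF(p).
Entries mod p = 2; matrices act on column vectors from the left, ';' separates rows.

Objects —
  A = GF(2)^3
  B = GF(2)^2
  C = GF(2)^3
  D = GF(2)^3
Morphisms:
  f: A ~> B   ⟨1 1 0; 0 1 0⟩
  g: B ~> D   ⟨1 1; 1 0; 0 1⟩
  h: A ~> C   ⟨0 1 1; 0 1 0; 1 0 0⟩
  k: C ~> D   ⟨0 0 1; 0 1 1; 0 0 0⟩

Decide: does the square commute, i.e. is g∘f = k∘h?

Answer: DOES NOT COMMUTE

Work:
Along f;g (path 1):
  e0=[1,0,0] f~>[1,0] g~>[1,1,0]
  e1=[0,1,0] f~>[1,1] g~>[0,1,1]
  e2=[0,0,1] f~>[0,0] g~>[0,0,0]
  result₁ = ⟨1 0 0; 1 1 0; 0 1 0⟩
Along h;k (path 2):
  e0=[1,0,0] h~>[0,0,1] k~>[1,1,0]
  e1=[0,1,0] h~>[1,1,0] k~>[0,1,0]
  e2=[0,0,1] h~>[1,0,0] k~>[0,0,0]
  result₂ = ⟨1 0 0; 1 1 0; 0 0 0⟩
Equal? differ; not commutative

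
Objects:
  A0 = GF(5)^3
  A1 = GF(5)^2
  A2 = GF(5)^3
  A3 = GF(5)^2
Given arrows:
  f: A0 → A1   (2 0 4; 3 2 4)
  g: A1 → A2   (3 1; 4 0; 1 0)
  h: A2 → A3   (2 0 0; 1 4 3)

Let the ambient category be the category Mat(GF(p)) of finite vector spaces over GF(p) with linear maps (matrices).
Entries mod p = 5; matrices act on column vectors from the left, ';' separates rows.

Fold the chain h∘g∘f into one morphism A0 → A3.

  e0=[1,0,0] f→[2,3] g→[4,3,2] h→[3,2]
  e1=[0,1,0] f→[0,2] g→[2,0,0] h→[4,2]
  e2=[0,0,1] f→[4,4] g→[1,1,4] h→[2,2]
result: (3 4 2; 2 2 2)

Answer: (3 4 2; 2 2 2)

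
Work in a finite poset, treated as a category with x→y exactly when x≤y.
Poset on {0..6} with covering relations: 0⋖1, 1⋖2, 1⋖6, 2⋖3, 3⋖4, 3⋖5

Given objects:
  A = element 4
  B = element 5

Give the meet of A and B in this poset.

Answer: A∧B = 3

Work:
Common predecessors of 4,5: {0,1,2,3}
  0 <= 3
  1 <= 3
  2 <= 3
  3 <= 3
glb = 3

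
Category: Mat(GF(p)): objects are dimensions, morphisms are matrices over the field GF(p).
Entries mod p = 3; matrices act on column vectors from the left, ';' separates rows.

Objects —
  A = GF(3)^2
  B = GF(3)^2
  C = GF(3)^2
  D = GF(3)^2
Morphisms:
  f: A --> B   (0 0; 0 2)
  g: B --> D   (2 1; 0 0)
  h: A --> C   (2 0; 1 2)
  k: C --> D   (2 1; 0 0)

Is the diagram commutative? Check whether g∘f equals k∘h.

Along f;g (path 1):
  e0=(1,0) f-->(0,0) g-->(0,0)
  e1=(0,1) f-->(0,2) g-->(2,0)
  composite₁ = (0 2; 0 0)
Along h;k (path 2):
  e0=(1,0) h-->(2,1) k-->(2,0)
  e1=(0,1) h-->(0,2) k-->(2,0)
  composite₂ = (2 2; 0 0)
Equal? distinct morphisms ✗

Answer: DOES NOT COMMUTE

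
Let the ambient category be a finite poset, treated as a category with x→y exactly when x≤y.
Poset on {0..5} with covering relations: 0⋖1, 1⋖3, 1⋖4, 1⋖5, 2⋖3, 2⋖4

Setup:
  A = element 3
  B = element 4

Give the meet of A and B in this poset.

Common predecessors of 3,4: {0,1,2}
  maximal lower bounds 1 and 2 are incomparable: neither 1≤2 nor 2≤1
→ no greatest lower bound exists

Answer: NO MEET EXISTS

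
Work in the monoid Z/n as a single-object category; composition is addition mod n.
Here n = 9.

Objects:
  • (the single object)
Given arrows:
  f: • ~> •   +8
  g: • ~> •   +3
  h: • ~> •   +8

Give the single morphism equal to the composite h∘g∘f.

Answer: +1

Work:
  0 +8≡8 +3≡2 +8≡1  (mod 9)
result: +1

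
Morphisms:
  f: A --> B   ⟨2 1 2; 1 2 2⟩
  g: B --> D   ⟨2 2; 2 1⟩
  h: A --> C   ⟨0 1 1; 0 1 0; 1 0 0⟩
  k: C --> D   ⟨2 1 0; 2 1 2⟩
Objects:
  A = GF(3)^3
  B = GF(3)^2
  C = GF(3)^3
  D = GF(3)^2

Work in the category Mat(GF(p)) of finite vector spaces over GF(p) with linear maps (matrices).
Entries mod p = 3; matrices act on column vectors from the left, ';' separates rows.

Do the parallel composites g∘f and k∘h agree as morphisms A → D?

1) trace f;g:
  e0=(1,0,0) f-->(2,1) g-->(0,2)
  e1=(0,1,0) f-->(1,2) g-->(0,1)
  e2=(0,0,1) f-->(2,2) g-->(2,0)
  composite₁ = ⟨0 0 2; 2 1 0⟩
2) trace h;k:
  e0=(1,0,0) h-->(0,0,1) k-->(0,2)
  e1=(0,1,0) h-->(1,1,0) k-->(0,0)
  e2=(0,0,1) h-->(1,0,0) k-->(2,2)
  composite₂ = ⟨0 0 2; 2 0 2⟩
Equal? NO — does not commute

Answer: DOES NOT COMMUTE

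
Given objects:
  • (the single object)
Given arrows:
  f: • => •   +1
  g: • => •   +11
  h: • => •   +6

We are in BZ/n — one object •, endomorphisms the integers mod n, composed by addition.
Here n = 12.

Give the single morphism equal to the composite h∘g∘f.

Answer: +6

Trace:
  0 +1≡1 +11≡0 +6≡6  (mod 12)
composite: +6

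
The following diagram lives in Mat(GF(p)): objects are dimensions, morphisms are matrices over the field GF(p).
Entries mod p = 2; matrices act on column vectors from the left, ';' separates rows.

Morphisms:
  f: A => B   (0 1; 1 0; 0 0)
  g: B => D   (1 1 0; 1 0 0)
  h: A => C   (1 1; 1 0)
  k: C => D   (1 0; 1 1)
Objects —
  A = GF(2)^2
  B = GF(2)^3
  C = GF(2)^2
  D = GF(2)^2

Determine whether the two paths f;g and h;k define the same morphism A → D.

Path 1 = f;g:
  e0=⟨1,0⟩ f=>⟨0,1,0⟩ g=>⟨1,0⟩
  e1=⟨0,1⟩ f=>⟨1,0,0⟩ g=>⟨1,1⟩
  composite₁ = (1 1; 0 1)
Path 2 = h;k:
  e0=⟨1,0⟩ h=>⟨1,1⟩ k=>⟨1,0⟩
  e1=⟨0,1⟩ h=>⟨1,0⟩ k=>⟨1,1⟩
  composite₂ = (1 1; 0 1)
Equal? YES — commutes

Answer: COMMUTES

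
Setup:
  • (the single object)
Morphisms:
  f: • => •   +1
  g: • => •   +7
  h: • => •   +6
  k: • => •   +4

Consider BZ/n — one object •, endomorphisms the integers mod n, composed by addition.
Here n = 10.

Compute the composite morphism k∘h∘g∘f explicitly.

  0 +1≡1 +7≡8 +6≡4 +4≡8  (mod 10)
composite: +8

Answer: +8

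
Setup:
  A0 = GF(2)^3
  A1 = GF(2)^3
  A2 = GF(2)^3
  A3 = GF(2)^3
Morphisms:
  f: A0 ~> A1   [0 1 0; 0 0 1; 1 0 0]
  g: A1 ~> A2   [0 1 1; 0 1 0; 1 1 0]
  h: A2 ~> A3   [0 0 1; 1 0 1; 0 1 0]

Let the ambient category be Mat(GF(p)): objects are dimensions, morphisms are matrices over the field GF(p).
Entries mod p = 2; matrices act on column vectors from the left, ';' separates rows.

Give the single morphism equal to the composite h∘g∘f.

Answer: [0 1 1; 1 1 0; 0 0 1]

Derivation:
  e0=⟨1,0,0⟩ f~>⟨0,0,1⟩ g~>⟨1,0,0⟩ h~>⟨0,1,0⟩
  e1=⟨0,1,0⟩ f~>⟨1,0,0⟩ g~>⟨0,0,1⟩ h~>⟨1,1,0⟩
  e2=⟨0,0,1⟩ f~>⟨0,1,0⟩ g~>⟨1,1,1⟩ h~>⟨1,0,1⟩
result: [0 1 1; 1 1 0; 0 0 1]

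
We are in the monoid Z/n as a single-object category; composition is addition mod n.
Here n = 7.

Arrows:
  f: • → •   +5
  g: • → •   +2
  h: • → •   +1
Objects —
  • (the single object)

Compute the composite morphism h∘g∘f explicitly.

  0 +5≡5 +2≡0 +1≡1  (mod 7)
result: +1

Answer: +1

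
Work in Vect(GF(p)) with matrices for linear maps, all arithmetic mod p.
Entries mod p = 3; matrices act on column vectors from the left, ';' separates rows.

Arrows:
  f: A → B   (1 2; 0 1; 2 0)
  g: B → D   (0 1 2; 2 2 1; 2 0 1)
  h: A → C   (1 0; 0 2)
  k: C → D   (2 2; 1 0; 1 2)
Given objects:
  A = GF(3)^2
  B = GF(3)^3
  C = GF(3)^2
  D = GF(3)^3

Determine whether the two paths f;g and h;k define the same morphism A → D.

1) trace f;g:
  e0=⟨1,0⟩ f→⟨1,0,2⟩ g→⟨1,1,1⟩
  e1=⟨0,1⟩ f→⟨2,1,0⟩ g→⟨1,0,1⟩
  composite₁ = (1 1; 1 0; 1 1)
2) trace h;k:
  e0=⟨1,0⟩ h→⟨1,0⟩ k→⟨2,1,1⟩
  e1=⟨0,1⟩ h→⟨0,2⟩ k→⟨1,0,1⟩
  composite₂ = (2 1; 1 0; 1 1)
Equal? differ; not commutative

Answer: DOES NOT COMMUTE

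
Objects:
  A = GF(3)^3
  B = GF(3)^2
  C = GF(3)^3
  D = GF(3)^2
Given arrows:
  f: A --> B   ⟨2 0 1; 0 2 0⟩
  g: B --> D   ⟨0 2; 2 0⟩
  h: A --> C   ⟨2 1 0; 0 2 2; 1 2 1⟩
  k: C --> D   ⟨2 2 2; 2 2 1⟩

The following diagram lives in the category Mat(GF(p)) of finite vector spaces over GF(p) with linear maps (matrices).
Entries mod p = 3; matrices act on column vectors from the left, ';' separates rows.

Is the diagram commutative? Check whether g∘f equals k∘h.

Answer: DOES NOT COMMUTE

Derivation:
Path 1 = f;g:
  e0=(1,0,0) f-->(2,0) g-->(0,1)
  e1=(0,1,0) f-->(0,2) g-->(1,0)
  e2=(0,0,1) f-->(1,0) g-->(0,2)
  result₁ = ⟨0 1 0; 1 0 2⟩
Path 2 = h;k:
  e0=(1,0,0) h-->(2,0,1) k-->(0,2)
  e1=(0,1,0) h-->(1,2,2) k-->(1,2)
  e2=(0,0,1) h-->(0,2,1) k-->(0,2)
  result₂ = ⟨0 1 0; 2 2 2⟩
Equal? NO — does not commute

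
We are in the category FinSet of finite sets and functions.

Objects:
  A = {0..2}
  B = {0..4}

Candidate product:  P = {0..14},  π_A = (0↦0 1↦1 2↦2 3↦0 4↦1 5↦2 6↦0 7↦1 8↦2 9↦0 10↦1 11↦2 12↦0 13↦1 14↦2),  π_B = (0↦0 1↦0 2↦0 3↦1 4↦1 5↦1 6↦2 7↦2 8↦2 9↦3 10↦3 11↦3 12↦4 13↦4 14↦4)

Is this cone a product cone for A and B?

|A|·|B| = 3·5 = 15;  |P| = 15
Check the pairing map k ↦ (π_A(k), π_B(k)):
  0 ↦ (0,0)
  1 ↦ (1,0)
  2 ↦ (2,0)
  3 ↦ (0,1)
  4 ↦ (1,1)
  5 ↦ (2,1)
  6 ↦ (0,2)
  7 ↦ (1,2)
  8 ↦ (2,2)
  9 ↦ (0,3)
  10 ↦ (1,3)
  11 ↦ (2,3)
  12 ↦ (0,4)
  13 ↦ (1,4)
  14 ↦ (2,4)
distinct pairs in image: 15 / 15 needed
  → bijection onto A×B; projections well-typed.

Answer: VALID PRODUCT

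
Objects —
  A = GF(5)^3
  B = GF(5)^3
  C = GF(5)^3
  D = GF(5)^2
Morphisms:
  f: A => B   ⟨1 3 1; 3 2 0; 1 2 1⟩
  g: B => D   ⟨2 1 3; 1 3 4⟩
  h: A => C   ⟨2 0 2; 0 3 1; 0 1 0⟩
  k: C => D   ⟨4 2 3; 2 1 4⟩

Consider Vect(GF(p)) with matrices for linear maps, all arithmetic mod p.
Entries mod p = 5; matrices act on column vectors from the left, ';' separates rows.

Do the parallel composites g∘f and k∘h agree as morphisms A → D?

Answer: COMMUTES

Work:
Path 1 = f;g:
  e0=⟨1,0,0⟩ f=>⟨1,3,1⟩ g=>⟨3,4⟩
  e1=⟨0,1,0⟩ f=>⟨3,2,2⟩ g=>⟨4,2⟩
  e2=⟨0,0,1⟩ f=>⟨1,0,1⟩ g=>⟨0,0⟩
  composite₁ = ⟨3 4 0; 4 2 0⟩
Path 2 = h;k:
  e0=⟨1,0,0⟩ h=>⟨2,0,0⟩ k=>⟨3,4⟩
  e1=⟨0,1,0⟩ h=>⟨0,3,1⟩ k=>⟨4,2⟩
  e2=⟨0,0,1⟩ h=>⟨2,1,0⟩ k=>⟨0,0⟩
  composite₂ = ⟨3 4 0; 4 2 0⟩
Equal? equal; square commutes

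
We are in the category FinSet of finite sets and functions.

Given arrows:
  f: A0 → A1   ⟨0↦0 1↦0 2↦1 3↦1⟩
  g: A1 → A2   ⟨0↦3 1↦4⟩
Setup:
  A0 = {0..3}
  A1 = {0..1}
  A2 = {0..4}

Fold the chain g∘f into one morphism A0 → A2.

  0 f→0 g→3
  1 f→0 g→3
  2 f→1 g→4
  3 f→1 g→4
result: ⟨0↦3 1↦3 2↦4 3↦4⟩

Answer: ⟨0↦3 1↦3 2↦4 3↦4⟩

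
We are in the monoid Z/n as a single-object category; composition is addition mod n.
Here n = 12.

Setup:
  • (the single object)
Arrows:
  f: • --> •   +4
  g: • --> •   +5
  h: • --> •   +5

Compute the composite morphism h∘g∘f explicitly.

  0 +4≡4 +5≡9 +5≡2  (mod 12)
result: +2

Answer: +2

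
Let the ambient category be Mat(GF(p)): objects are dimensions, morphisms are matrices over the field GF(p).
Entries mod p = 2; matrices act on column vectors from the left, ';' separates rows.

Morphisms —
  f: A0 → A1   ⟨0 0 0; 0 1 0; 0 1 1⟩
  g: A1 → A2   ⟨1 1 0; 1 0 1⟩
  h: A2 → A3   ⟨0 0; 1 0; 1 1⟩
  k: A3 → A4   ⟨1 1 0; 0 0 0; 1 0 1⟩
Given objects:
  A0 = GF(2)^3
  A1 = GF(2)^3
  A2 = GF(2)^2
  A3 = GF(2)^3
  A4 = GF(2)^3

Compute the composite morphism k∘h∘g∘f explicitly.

  e0=(1,0,0) f→(0,0,0) g→(0,0) h→(0,0,0) k→(0,0,0)
  e1=(0,1,0) f→(0,1,1) g→(1,1) h→(0,1,0) k→(1,0,0)
  e2=(0,0,1) f→(0,0,1) g→(0,1) h→(0,0,1) k→(0,0,1)
⟦path⟧: ⟨0 1 0; 0 0 0; 0 0 1⟩

Answer: ⟨0 1 0; 0 0 0; 0 0 1⟩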